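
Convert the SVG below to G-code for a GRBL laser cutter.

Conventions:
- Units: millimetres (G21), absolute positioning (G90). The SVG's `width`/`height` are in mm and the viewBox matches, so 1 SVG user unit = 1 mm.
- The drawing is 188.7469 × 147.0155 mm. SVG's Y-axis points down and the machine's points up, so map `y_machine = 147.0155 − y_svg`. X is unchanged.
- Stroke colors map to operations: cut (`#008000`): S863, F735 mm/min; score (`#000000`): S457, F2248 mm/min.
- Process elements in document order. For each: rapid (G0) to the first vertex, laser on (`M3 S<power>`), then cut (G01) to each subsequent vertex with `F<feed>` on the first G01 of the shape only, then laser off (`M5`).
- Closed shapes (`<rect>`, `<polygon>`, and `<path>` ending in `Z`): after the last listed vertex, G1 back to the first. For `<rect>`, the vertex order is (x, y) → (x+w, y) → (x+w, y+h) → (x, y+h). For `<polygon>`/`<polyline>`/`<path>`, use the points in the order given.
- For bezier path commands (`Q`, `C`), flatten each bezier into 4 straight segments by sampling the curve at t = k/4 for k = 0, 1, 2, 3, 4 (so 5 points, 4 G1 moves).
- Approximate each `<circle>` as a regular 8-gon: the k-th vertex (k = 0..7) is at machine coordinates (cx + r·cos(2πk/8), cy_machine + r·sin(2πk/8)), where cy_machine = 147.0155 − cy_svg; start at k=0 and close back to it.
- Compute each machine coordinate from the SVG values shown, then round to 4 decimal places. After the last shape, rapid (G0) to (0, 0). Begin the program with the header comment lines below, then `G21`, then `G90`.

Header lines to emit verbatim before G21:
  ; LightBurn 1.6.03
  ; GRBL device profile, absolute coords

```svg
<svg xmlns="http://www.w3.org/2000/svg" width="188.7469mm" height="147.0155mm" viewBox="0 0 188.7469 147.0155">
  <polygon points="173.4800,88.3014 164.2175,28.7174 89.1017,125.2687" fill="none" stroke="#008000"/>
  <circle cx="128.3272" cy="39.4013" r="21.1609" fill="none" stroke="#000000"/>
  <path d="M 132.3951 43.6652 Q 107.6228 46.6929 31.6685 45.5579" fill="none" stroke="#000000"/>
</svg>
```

Since the viewBox matches the mm dimensions, user units are millimetres directly. The only transform is the Y-flip y_m = 147.0155 − y_svg.

Shape 1 is a closed polygon drawn with `<polygon>`. Its stroke #008000 means cut at S863, F735. After flipping Y the toolpath is (173.4800,58.7141) → (164.2175,118.2981) → (89.1017,21.7468) → (173.4800,58.7141), returning to the start.

Shape 2 is a circle drawn with `<circle>`. Its stroke #000000 means score at S457, F2248. After flipping Y the toolpath is (149.4881,107.6142) → (143.2902,122.5772) → (128.3272,128.7751) → (113.3642,122.5772) → (107.1663,107.6142) → (113.3642,92.6512) → (128.3272,86.4533) → (143.2902,92.6512) → (149.4881,107.6142), returning to the start.

Shape 3 is a quadratic bezier drawn with `<path>`. Its stroke #000000 means score at S457, F2248. After flipping Y the toolpath is (132.3951,103.3503) → (116.8101,102.0966) → (94.8273,101.3633) → (66.4468,101.1503) → (31.6685,101.4576).

; LightBurn 1.6.03
; GRBL device profile, absolute coords
G21
G90
G0 X173.4800 Y58.7141
M3 S863
G01 X164.2175 Y118.2981 F735
G01 X89.1017 Y21.7468
G01 X173.4800 Y58.7141
M5
G0 X149.4881 Y107.6142
M3 S457
G01 X143.2902 Y122.5772 F2248
G01 X128.3272 Y128.7751
G01 X113.3642 Y122.5772
G01 X107.1663 Y107.6142
G01 X113.3642 Y92.6512
G01 X128.3272 Y86.4533
G01 X143.2902 Y92.6512
G01 X149.4881 Y107.6142
M5
G0 X132.3951 Y103.3503
M3 S457
G01 X116.8101 Y102.0966 F2248
G01 X94.8273 Y101.3633
G01 X66.4468 Y101.1503
G01 X31.6685 Y101.4576
M5
G0 X0.0000 Y0.0000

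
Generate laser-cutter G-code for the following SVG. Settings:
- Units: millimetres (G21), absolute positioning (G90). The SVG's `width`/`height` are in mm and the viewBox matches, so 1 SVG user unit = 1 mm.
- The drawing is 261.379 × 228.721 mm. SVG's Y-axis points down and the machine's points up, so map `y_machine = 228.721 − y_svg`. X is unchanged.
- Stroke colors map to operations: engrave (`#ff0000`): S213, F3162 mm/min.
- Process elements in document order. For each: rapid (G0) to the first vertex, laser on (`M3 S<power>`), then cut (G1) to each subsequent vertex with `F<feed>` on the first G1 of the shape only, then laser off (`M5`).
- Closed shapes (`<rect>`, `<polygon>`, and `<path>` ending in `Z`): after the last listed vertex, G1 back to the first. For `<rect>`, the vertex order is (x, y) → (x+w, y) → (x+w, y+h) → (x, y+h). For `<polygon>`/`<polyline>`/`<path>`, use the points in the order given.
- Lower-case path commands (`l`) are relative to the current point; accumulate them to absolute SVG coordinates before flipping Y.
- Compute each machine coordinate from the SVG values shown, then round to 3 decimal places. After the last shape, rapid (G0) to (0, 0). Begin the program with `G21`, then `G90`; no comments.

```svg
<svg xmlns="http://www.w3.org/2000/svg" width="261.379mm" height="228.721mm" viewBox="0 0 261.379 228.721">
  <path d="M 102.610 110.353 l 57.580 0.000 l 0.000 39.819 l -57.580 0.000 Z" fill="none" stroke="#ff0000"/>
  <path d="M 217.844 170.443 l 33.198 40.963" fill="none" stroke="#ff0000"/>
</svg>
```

G21
G90
G0 X102.610 Y118.368
M3 S213
G1 X160.190 Y118.368 F3162
G1 X160.190 Y78.549
G1 X102.610 Y78.549
G1 X102.610 Y118.368
M5
G0 X217.844 Y58.278
M3 S213
G1 X251.042 Y17.315 F3162
M5
G0 X0.000 Y0.000

Since the viewBox matches the mm dimensions, user units are millimetres directly. The only transform is the Y-flip y_m = 228.721 − y_svg.

Shape 1 is a rectangle drawn with `<path>`. Its stroke #ff0000 means engrave at S213, F3162. After flipping Y the toolpath is (102.610,118.368) → (160.190,118.368) → (160.190,78.549) → (102.610,78.549) → (102.610,118.368), returning to the start.

Shape 2 is a line segment drawn with `<path>`. Its stroke #ff0000 means engrave at S213, F3162. After flipping Y the toolpath is (217.844,58.278) → (251.042,17.315).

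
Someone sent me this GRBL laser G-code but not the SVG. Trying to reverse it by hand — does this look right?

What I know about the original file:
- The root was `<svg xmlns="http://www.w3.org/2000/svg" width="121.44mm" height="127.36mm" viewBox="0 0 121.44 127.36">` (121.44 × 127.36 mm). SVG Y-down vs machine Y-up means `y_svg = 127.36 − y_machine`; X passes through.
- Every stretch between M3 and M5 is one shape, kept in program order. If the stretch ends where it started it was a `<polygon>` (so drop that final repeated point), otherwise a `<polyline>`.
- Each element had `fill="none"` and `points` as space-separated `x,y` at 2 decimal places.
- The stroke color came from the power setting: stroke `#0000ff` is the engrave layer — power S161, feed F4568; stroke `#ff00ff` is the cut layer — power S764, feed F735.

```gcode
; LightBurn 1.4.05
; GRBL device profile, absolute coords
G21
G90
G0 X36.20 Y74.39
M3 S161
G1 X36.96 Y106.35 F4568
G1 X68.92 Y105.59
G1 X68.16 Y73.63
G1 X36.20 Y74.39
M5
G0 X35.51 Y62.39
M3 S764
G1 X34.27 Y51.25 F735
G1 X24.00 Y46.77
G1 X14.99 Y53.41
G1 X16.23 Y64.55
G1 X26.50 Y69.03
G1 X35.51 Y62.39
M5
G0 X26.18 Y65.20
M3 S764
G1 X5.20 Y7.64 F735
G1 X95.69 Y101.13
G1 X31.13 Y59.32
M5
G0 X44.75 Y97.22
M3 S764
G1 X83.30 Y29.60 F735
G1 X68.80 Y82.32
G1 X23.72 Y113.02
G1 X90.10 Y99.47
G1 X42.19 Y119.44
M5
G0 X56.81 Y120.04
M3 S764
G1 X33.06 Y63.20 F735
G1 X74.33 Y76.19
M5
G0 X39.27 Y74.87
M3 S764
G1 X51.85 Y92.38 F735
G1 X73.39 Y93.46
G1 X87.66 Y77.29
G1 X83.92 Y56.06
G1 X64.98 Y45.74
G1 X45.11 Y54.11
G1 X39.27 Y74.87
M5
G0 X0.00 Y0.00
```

<svg xmlns="http://www.w3.org/2000/svg" width="121.44mm" height="127.36mm" viewBox="0 0 121.44 127.36">
  <polygon points="36.20,52.97 36.96,21.01 68.92,21.77 68.16,53.73" fill="none" stroke="#0000ff"/>
  <polygon points="35.51,64.97 34.27,76.11 24.00,80.59 14.99,73.95 16.23,62.81 26.50,58.33" fill="none" stroke="#ff00ff"/>
  <polyline points="26.18,62.16 5.20,119.72 95.69,26.23 31.13,68.04" fill="none" stroke="#ff00ff"/>
  <polyline points="44.75,30.14 83.30,97.76 68.80,45.04 23.72,14.34 90.10,27.89 42.19,7.92" fill="none" stroke="#ff00ff"/>
  <polyline points="56.81,7.32 33.06,64.16 74.33,51.17" fill="none" stroke="#ff00ff"/>
  <polygon points="39.27,52.49 51.85,34.98 73.39,33.90 87.66,50.07 83.92,71.30 64.98,81.62 45.11,73.25" fill="none" stroke="#ff00ff"/>
</svg>

Machine Y-up, SVG Y-down with viewBox height 127.36, so y_svg = 127.36 − y_machine; X carries over.

Run 1: the run's S161 means `#0000ff` (engrave). The run returns to its start, so emit a `<polygon>` with points (Y-flipped): 36.20,52.97 36.96,21.01 68.92,21.77 68.16,53.73.

Run 2: S764 ⇒ cut layer `#ff00ff`. The run returns to its start, so emit a `<polygon>` with points (Y-flipped): 35.51,64.97 34.27,76.11 24.00,80.59 14.99,73.95 16.23,62.81 26.50,58.33.

Run 3: the run's S764 means `#ff00ff` (cut). The run is open, so emit a `<polyline>` with points (Y-flipped): 26.18,62.16 5.20,119.72 95.69,26.23 31.13,68.04.

Run 4: the run's S764 means `#ff00ff` (cut). The run is open, so emit a `<polyline>` with points (Y-flipped): 44.75,30.14 83.30,97.76 68.80,45.04 23.72,14.34 90.10,27.89 42.19,7.92.

Run 5: the run's S764 means `#ff00ff` (cut). The run is open, so emit a `<polyline>` with points (Y-flipped): 56.81,7.32 33.06,64.16 74.33,51.17.

Run 6: S764 ⇒ cut layer `#ff00ff`. The run returns to its start, so emit a `<polygon>` with points (Y-flipped): 39.27,52.49 51.85,34.98 73.39,33.90 87.66,50.07 83.92,71.30 64.98,81.62 45.11,73.25.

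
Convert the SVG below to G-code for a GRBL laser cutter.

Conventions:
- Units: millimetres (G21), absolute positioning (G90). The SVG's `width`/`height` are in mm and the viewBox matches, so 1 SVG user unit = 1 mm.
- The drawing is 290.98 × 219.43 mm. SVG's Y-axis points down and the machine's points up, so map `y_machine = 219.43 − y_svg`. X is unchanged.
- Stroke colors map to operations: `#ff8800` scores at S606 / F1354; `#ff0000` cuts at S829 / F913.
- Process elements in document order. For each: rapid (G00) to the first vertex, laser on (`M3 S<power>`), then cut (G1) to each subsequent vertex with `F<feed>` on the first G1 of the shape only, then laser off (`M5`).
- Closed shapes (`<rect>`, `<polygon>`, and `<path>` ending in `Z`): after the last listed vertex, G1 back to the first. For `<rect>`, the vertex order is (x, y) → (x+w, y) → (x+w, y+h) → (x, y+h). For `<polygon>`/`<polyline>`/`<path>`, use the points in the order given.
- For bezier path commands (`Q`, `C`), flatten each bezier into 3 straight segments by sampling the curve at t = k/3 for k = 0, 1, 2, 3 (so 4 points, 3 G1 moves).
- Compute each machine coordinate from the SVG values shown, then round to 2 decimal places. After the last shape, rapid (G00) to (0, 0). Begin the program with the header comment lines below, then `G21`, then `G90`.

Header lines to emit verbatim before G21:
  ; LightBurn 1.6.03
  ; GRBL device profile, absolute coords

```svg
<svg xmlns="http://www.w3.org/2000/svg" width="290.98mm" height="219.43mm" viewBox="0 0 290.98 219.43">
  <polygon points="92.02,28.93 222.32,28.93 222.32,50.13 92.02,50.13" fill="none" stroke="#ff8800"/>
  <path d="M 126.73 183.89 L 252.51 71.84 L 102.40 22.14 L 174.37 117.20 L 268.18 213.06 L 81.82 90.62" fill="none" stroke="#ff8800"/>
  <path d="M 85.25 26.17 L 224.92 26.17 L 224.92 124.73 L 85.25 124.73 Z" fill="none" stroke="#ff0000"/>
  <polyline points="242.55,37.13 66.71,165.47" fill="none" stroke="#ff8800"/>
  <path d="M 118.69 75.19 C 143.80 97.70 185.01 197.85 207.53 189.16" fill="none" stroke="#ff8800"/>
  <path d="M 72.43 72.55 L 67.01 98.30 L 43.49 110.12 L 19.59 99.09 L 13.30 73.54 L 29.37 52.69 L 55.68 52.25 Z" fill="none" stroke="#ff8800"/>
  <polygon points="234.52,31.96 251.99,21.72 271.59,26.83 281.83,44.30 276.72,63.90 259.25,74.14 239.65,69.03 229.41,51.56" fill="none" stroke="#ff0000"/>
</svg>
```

; LightBurn 1.6.03
; GRBL device profile, absolute coords
G21
G90
G00 X92.02 Y190.50
M3 S606
G1 X222.32 Y190.50 F1354
G1 X222.32 Y169.30
G1 X92.02 Y169.30
G1 X92.02 Y190.50
M5
G00 X126.73 Y35.54
M3 S606
G1 X252.51 Y147.59 F1354
G1 X102.40 Y197.29
G1 X174.37 Y102.23
G1 X268.18 Y6.37
G1 X81.82 Y128.81
M5
G00 X85.25 Y193.26
M3 S829
G1 X224.92 Y193.26 F913
G1 X224.92 Y94.70
G1 X85.25 Y94.70
G1 X85.25 Y193.26
M5
G00 X242.55 Y182.30
M3 S606
G1 X66.71 Y53.96 F1354
M5
G00 X118.69 Y144.24
M3 S606
G1 X147.88 Y102.76 F1354
G1 X180.07 Y50.95
G1 X207.53 Y30.27
M5
G00 X72.43 Y146.88
M3 S606
G1 X67.01 Y121.13 F1354
G1 X43.49 Y109.31
G1 X19.59 Y120.34
G1 X13.30 Y145.89
G1 X29.37 Y166.74
G1 X55.68 Y167.18
G1 X72.43 Y146.88
M5
G00 X234.52 Y187.47
M3 S829
G1 X251.99 Y197.71 F913
G1 X271.59 Y192.60
G1 X281.83 Y175.13
G1 X276.72 Y155.53
G1 X259.25 Y145.29
G1 X239.65 Y150.40
G1 X229.41 Y167.87
G1 X234.52 Y187.47
M5
G00 X0.00 Y0.00

viewBox `0 0 290.98 219.43` with mm width/height → 1 unit = 1 mm. Flip: y_m = 219.43 − y_svg.

**Shape 1** — `<polygon>` rectangle, stroke `#ff8800` → score (S606, F1354). Machine vertices: (92.02,190.50) → (222.32,190.50) → (222.32,169.30) → (92.02,169.30) → (92.02,190.50). Closed: final G1 returns to the first vertex.

**Shape 2** — `<path>` open polyline, stroke `#ff8800` → score (S606, F1354). Machine vertices: (126.73,35.54) → (252.51,147.59) → (102.40,197.29) → (174.37,102.23) → (268.18,6.37) → (81.82,128.81). Open path.

**Shape 3** — `<path>` rectangle, stroke `#ff0000` → cut (S829, F913). Machine vertices: (85.25,193.26) → (224.92,193.26) → (224.92,94.70) → (85.25,94.70) → (85.25,193.26). Closed: final G1 returns to the first vertex.

**Shape 4** — `<polyline>` line segment, stroke `#ff8800` → score (S606, F1354). Machine vertices: (242.55,182.30) → (66.71,53.96). Open path.

**Shape 5** — `<path>` cubic bezier, stroke `#ff8800` → score (S606, F1354). Control points (SVG): P0=(118.69,75.19), P1=(143.80,97.70), P2=(185.01,197.85), P3=(207.53,189.16); sampled at t=k/3. Machine vertices: (118.69,144.24) → (147.88,102.76) → (180.07,50.95) → (207.53,30.27). Open path.

**Shape 6** — `<path>` regular polygon, stroke `#ff8800` → score (S606, F1354). Machine vertices: (72.43,146.88) → (67.01,121.13) → (43.49,109.31) → (19.59,120.34) → (13.30,145.89) → (29.37,166.74) → (55.68,167.18) → (72.43,146.88). Closed: final G1 returns to the first vertex.

**Shape 7** — `<polygon>` regular polygon, stroke `#ff0000` → cut (S829, F913). Machine vertices: (234.52,187.47) → (251.99,197.71) → (271.59,192.60) → (281.83,175.13) → (276.72,155.53) → (259.25,145.29) → (239.65,150.40) → (229.41,167.87) → (234.52,187.47). Closed: final G1 returns to the first vertex.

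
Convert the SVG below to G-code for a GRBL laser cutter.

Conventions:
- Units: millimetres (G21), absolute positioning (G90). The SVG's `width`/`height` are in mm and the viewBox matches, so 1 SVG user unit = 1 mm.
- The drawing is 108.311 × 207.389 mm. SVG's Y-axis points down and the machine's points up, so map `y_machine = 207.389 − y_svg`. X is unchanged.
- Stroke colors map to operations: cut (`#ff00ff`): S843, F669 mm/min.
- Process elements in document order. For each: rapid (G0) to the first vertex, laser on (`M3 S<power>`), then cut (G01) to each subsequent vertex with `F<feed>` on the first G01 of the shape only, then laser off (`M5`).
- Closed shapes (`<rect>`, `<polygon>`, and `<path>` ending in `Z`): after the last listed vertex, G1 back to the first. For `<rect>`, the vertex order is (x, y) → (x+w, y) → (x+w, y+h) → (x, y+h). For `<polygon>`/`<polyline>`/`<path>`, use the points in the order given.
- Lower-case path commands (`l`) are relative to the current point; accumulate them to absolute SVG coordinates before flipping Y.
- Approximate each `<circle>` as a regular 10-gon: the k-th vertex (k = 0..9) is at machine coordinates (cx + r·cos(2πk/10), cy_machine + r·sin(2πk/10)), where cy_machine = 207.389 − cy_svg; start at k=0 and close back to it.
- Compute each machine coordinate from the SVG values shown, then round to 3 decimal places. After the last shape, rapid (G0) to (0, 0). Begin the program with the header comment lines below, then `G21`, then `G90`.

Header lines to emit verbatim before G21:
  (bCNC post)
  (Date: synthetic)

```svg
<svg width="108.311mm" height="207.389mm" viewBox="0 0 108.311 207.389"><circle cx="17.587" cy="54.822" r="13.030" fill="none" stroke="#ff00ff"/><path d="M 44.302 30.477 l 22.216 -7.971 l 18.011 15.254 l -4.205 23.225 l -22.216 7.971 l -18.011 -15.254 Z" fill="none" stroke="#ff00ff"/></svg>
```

(bCNC post)
(Date: synthetic)
G21
G90
G0 X30.617 Y152.567
M3 S843
G01 X28.128 Y160.226 F669
G01 X21.613 Y164.959
G01 X13.561 Y164.959
G01 X7.046 Y160.226
G01 X4.557 Y152.567
G01 X7.046 Y144.908
G01 X13.561 Y140.175
G01 X21.613 Y140.175
G01 X28.128 Y144.908
G01 X30.617 Y152.567
M5
G0 X44.302 Y176.912
M3 S843
G01 X66.518 Y184.883 F669
G01 X84.529 Y169.629
G01 X80.324 Y146.404
G01 X58.108 Y138.433
G01 X40.097 Y153.687
G01 X44.302 Y176.912
M5
G0 X0.000 Y0.000

viewBox `0 0 108.311 207.389` with mm width/height → 1 unit = 1 mm. Flip: y_m = 207.389 − y_svg.

**Shape 1** — `<circle>` circle, stroke `#ff00ff` → cut (S843, F669). Machine vertices: (30.617,152.567) → (28.128,160.226) → (21.613,164.959) → (13.561,164.959) → (7.046,160.226) → (4.557,152.567) → (7.046,144.908) → (13.561,140.175) → (21.613,140.175) → (28.128,144.908) → (30.617,152.567). Closed: final G1 returns to the first vertex.

**Shape 2** — `<path>` regular polygon, stroke `#ff00ff` → cut (S843, F669). Machine vertices: (44.302,176.912) → (66.518,184.883) → (84.529,169.629) → (80.324,146.404) → (58.108,138.433) → (40.097,153.687) → (44.302,176.912). Closed: final G1 returns to the first vertex.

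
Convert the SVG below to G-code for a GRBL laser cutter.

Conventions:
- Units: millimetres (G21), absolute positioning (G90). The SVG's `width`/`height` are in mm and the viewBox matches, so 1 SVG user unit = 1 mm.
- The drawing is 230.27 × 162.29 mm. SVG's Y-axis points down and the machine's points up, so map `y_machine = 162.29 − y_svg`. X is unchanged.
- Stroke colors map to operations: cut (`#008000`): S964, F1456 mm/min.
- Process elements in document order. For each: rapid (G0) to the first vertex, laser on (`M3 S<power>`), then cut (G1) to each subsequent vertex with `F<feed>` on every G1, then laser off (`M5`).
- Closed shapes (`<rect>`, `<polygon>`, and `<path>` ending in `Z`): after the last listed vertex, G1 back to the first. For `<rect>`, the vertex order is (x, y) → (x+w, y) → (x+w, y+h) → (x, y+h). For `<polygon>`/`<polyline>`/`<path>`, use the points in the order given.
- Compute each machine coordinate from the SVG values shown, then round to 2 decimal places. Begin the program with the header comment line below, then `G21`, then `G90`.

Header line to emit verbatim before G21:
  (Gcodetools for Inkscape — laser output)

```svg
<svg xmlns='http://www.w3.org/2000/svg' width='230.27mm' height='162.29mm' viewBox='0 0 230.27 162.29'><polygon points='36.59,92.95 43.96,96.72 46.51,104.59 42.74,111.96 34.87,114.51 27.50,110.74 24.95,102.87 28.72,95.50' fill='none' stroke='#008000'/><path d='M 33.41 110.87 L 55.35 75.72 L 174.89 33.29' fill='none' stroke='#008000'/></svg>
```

Since the viewBox matches the mm dimensions, user units are millimetres directly. The only transform is the Y-flip y_m = 162.29 − y_svg.

Shape 1 is a regular polygon drawn with `<polygon>`. Its stroke #008000 means cut at S964, F1456. After flipping Y the toolpath is (36.59,69.34) → (43.96,65.57) → (46.51,57.70) → (42.74,50.33) → (34.87,47.78) → (27.50,51.55) → (24.95,59.42) → (28.72,66.79) → (36.59,69.34), returning to the start.

Shape 2 is a open polyline drawn with `<path>`. Its stroke #008000 means cut at S964, F1456. After flipping Y the toolpath is (33.41,51.42) → (55.35,86.57) → (174.89,129.00).

(Gcodetools for Inkscape — laser output)
G21
G90
G0 X36.59 Y69.34
M3 S964
G1 X43.96 Y65.57 F1456
G1 X46.51 Y57.70 F1456
G1 X42.74 Y50.33 F1456
G1 X34.87 Y47.78 F1456
G1 X27.50 Y51.55 F1456
G1 X24.95 Y59.42 F1456
G1 X28.72 Y66.79 F1456
G1 X36.59 Y69.34 F1456
M5
G0 X33.41 Y51.42
M3 S964
G1 X55.35 Y86.57 F1456
G1 X174.89 Y129.00 F1456
M5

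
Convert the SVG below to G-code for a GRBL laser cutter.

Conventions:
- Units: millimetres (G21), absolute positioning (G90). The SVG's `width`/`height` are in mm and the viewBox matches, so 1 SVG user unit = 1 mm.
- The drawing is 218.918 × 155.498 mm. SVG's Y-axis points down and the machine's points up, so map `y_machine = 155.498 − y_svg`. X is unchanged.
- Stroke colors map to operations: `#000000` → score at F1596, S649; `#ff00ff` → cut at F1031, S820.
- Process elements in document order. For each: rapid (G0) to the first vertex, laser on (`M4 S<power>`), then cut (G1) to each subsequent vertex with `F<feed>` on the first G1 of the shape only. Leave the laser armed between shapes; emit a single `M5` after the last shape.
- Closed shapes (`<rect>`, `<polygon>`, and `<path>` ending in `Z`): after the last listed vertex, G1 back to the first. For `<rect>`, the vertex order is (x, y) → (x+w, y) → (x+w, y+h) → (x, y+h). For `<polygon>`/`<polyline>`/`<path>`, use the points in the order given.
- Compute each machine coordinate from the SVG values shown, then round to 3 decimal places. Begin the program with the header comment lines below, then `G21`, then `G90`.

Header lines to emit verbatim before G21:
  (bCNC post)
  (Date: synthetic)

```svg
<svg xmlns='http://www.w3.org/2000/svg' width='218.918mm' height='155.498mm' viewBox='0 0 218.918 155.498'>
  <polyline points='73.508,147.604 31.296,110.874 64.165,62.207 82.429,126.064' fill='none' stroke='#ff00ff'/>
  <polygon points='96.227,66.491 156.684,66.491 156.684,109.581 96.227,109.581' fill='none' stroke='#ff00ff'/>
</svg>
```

viewBox `0 0 218.918 155.498` with mm width/height → 1 unit = 1 mm. Flip: y_m = 155.498 − y_svg.

**Shape 1** — `<polyline>` open polyline, stroke `#ff00ff` → cut (S820, F1031). Machine vertices: (73.508,7.894) → (31.296,44.624) → (64.165,93.291) → (82.429,29.434). Open path.

**Shape 2** — `<polygon>` rectangle, stroke `#ff00ff` → cut (S820, F1031). Machine vertices: (96.227,89.007) → (156.684,89.007) → (156.684,45.917) → (96.227,45.917) → (96.227,89.007). Closed: final G1 returns to the first vertex.

(bCNC post)
(Date: synthetic)
G21
G90
G0 X73.508 Y7.894
M4 S820
G1 X31.296 Y44.624 F1031
G1 X64.165 Y93.291
G1 X82.429 Y29.434
G0 X96.227 Y89.007
M4 S820
G1 X156.684 Y89.007 F1031
G1 X156.684 Y45.917
G1 X96.227 Y45.917
G1 X96.227 Y89.007
M5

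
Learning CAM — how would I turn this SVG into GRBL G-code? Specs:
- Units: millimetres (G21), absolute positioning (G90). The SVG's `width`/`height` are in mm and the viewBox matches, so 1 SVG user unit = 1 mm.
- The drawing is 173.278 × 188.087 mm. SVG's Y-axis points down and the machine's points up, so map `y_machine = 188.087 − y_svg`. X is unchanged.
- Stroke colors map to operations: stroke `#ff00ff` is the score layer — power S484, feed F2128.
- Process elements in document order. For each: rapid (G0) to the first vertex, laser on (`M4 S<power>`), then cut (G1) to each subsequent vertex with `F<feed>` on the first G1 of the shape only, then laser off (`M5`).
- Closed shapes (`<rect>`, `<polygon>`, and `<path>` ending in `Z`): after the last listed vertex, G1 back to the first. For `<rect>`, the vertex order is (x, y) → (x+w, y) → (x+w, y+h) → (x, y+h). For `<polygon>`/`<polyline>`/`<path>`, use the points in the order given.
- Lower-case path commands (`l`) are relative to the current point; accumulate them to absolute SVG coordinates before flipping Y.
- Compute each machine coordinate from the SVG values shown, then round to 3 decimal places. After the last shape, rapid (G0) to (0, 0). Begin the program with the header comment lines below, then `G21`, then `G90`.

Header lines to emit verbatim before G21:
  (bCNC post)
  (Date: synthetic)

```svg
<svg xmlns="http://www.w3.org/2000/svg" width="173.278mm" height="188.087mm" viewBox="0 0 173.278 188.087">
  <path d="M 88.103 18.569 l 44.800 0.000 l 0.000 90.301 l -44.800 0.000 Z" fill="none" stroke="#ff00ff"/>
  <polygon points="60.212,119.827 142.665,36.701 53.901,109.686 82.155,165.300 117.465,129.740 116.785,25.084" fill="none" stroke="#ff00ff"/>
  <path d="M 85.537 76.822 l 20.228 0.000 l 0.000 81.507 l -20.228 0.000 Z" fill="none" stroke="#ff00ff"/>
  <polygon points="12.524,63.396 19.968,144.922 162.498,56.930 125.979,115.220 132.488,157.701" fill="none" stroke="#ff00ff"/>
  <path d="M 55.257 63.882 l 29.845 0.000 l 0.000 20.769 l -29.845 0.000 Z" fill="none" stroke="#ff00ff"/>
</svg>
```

Since the viewBox matches the mm dimensions, user units are millimetres directly. The only transform is the Y-flip y_m = 188.087 − y_svg.

Shape 1 is a rectangle drawn with `<path>`. Its stroke #ff00ff means score at S484, F2128. After flipping Y the toolpath is (88.103,169.518) → (132.903,169.518) → (132.903,79.217) → (88.103,79.217) → (88.103,169.518), returning to the start.

Shape 2 is a closed polygon drawn with `<polygon>`. Its stroke #ff00ff means score at S484, F2128. After flipping Y the toolpath is (60.212,68.260) → (142.665,151.386) → (53.901,78.401) → (82.155,22.787) → (117.465,58.347) → (116.785,163.003) → (60.212,68.260), returning to the start.

Shape 3 is a rectangle drawn with `<path>`. Its stroke #ff00ff means score at S484, F2128. After flipping Y the toolpath is (85.537,111.265) → (105.765,111.265) → (105.765,29.758) → (85.537,29.758) → (85.537,111.265), returning to the start.

Shape 4 is a closed polygon drawn with `<polygon>`. Its stroke #ff00ff means score at S484, F2128. After flipping Y the toolpath is (12.524,124.691) → (19.968,43.165) → (162.498,131.157) → (125.979,72.867) → (132.488,30.386) → (12.524,124.691), returning to the start.

Shape 5 is a rectangle drawn with `<path>`. Its stroke #ff00ff means score at S484, F2128. After flipping Y the toolpath is (55.257,124.205) → (85.102,124.205) → (85.102,103.436) → (55.257,103.436) → (55.257,124.205), returning to the start.

(bCNC post)
(Date: synthetic)
G21
G90
G0 X88.103 Y169.518
M4 S484
G1 X132.903 Y169.518 F2128
G1 X132.903 Y79.217
G1 X88.103 Y79.217
G1 X88.103 Y169.518
M5
G0 X60.212 Y68.260
M4 S484
G1 X142.665 Y151.386 F2128
G1 X53.901 Y78.401
G1 X82.155 Y22.787
G1 X117.465 Y58.347
G1 X116.785 Y163.003
G1 X60.212 Y68.260
M5
G0 X85.537 Y111.265
M4 S484
G1 X105.765 Y111.265 F2128
G1 X105.765 Y29.758
G1 X85.537 Y29.758
G1 X85.537 Y111.265
M5
G0 X12.524 Y124.691
M4 S484
G1 X19.968 Y43.165 F2128
G1 X162.498 Y131.157
G1 X125.979 Y72.867
G1 X132.488 Y30.386
G1 X12.524 Y124.691
M5
G0 X55.257 Y124.205
M4 S484
G1 X85.102 Y124.205 F2128
G1 X85.102 Y103.436
G1 X55.257 Y103.436
G1 X55.257 Y124.205
M5
G0 X0.000 Y0.000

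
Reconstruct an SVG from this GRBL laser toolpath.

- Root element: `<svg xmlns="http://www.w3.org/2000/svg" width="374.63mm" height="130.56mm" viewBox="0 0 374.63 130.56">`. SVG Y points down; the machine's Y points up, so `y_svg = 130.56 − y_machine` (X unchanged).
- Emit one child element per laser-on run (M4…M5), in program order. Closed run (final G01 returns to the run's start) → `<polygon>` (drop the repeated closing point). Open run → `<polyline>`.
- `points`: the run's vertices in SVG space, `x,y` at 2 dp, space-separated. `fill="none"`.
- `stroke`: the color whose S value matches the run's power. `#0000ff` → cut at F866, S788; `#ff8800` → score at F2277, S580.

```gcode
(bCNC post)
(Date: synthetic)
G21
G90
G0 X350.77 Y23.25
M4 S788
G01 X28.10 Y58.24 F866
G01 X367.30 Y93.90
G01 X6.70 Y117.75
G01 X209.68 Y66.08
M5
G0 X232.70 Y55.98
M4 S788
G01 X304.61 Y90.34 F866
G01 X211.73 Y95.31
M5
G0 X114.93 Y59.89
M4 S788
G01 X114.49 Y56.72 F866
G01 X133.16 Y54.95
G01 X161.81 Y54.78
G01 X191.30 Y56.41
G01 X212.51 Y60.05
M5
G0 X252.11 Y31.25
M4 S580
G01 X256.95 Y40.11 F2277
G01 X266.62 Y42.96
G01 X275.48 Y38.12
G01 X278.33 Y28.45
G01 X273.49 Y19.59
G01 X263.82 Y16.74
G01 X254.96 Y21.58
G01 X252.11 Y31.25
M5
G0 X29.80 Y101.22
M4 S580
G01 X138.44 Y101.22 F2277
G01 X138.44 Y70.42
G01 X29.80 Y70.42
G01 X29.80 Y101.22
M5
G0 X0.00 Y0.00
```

<svg xmlns="http://www.w3.org/2000/svg" width="374.63mm" height="130.56mm" viewBox="0 0 374.63 130.56">
  <polyline points="350.77,107.31 28.10,72.32 367.30,36.66 6.70,12.81 209.68,64.48" fill="none" stroke="#0000ff"/>
  <polyline points="232.70,74.58 304.61,40.22 211.73,35.25" fill="none" stroke="#0000ff"/>
  <polyline points="114.93,70.67 114.49,73.84 133.16,75.61 161.81,75.78 191.30,74.15 212.51,70.51" fill="none" stroke="#0000ff"/>
  <polygon points="252.11,99.31 256.95,90.45 266.62,87.60 275.48,92.44 278.33,102.11 273.49,110.97 263.82,113.82 254.96,108.98" fill="none" stroke="#ff8800"/>
  <polygon points="29.80,29.34 138.44,29.34 138.44,60.14 29.80,60.14" fill="none" stroke="#ff8800"/>
</svg>

Machine Y-up, SVG Y-down with viewBox height 130.56, so y_svg = 130.56 − y_machine; X carries over.

Run 1: the run's S788 means `#0000ff` (cut). The run is open, so emit a `<polyline>` with points (Y-flipped): 350.77,107.31 28.10,72.32 367.30,36.66 6.70,12.81 209.68,64.48.

Run 2: power S788 maps to stroke `#0000ff` (cut). The run is open, so emit a `<polyline>` with points (Y-flipped): 232.70,74.58 304.61,40.22 211.73,35.25.

Run 3: S788 ⇒ cut layer `#0000ff`. The run is open, so emit a `<polyline>` with points (Y-flipped): 114.93,70.67 114.49,73.84 133.16,75.61 161.81,75.78 191.30,74.15 212.51,70.51.

Run 4: power S580 maps to stroke `#ff8800` (score). The run returns to its start, so emit a `<polygon>` with points (Y-flipped): 252.11,99.31 256.95,90.45 266.62,87.60 275.48,92.44 278.33,102.11 273.49,110.97 263.82,113.82 254.96,108.98.

Run 5: power S580 maps to stroke `#ff8800` (score). The run returns to its start, so emit a `<polygon>` with points (Y-flipped): 29.80,29.34 138.44,29.34 138.44,60.14 29.80,60.14.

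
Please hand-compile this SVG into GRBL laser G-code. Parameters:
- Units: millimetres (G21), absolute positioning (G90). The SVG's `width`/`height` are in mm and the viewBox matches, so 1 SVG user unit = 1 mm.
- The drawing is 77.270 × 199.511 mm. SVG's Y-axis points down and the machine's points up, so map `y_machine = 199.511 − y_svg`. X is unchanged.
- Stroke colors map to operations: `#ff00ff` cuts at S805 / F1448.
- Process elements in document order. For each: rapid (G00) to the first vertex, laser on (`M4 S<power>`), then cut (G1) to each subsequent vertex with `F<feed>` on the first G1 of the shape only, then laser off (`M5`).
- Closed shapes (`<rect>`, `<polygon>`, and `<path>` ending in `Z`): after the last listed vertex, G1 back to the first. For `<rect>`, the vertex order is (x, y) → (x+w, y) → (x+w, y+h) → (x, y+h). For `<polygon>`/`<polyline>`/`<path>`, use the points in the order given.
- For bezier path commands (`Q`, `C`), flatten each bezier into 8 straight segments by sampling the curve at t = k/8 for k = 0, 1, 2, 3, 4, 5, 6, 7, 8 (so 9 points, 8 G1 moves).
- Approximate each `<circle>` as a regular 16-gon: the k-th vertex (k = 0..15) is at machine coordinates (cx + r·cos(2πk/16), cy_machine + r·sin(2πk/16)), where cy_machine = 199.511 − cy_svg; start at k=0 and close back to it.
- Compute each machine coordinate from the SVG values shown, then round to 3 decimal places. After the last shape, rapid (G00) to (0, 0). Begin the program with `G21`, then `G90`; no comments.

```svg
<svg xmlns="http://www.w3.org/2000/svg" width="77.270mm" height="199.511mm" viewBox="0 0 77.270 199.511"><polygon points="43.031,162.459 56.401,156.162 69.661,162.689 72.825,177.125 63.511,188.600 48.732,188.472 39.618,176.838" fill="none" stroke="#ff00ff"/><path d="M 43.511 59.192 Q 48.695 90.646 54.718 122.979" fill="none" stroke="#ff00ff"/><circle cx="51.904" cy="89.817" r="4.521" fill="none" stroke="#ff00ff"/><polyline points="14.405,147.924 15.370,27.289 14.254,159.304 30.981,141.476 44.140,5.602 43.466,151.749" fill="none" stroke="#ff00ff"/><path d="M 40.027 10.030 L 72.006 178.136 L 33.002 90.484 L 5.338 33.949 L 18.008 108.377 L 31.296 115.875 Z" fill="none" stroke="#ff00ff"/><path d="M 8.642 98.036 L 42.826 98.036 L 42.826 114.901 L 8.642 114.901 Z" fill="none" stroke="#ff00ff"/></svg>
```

viewBox `0 0 77.270 199.511` with mm width/height → 1 unit = 1 mm. Flip: y_m = 199.511 − y_svg.

**Shape 1** — `<polygon>` regular polygon, stroke `#ff00ff` → cut (S805, F1448). Machine vertices: (43.031,37.052) → (56.401,43.349) → (69.661,36.822) → (72.825,22.386) → (63.511,10.911) → (48.732,11.039) → (39.618,22.673) → (43.031,37.052). Closed: final G1 returns to the first vertex.

**Shape 2** — `<path>` quadratic bezier, stroke `#ff00ff` → cut (S805, F1448). Control points (SVG): P0=(43.511,59.192), P1=(48.695,90.646), P2=(54.718,122.979); sampled at t=k/8. Machine vertices: (43.511,140.319) → (44.820,132.442) → (46.155,124.537) → (47.517,116.605) → (48.905,108.645) → (50.319,100.658) → (51.759,92.644) → (53.225,84.602) → (54.718,76.532). Open path.

**Shape 3** — `<circle>` circle, stroke `#ff00ff` → cut (S805, F1448). Machine vertices: (56.425,109.694) → (56.081,111.424) → (55.101,112.891) → (53.634,113.871) → (51.904,114.215) → (50.174,113.871) → (48.707,112.891) → (47.727,111.424) → (47.383,109.694) → (47.727,107.964) → (48.707,106.497) → (50.174,105.517) → (51.904,105.173) → (53.634,105.517) → (55.101,106.497) → (56.081,107.964) → (56.425,109.694). Closed: final G1 returns to the first vertex.

**Shape 4** — `<polyline>` open polyline, stroke `#ff00ff` → cut (S805, F1448). Machine vertices: (14.405,51.587) → (15.370,172.222) → (14.254,40.207) → (30.981,58.035) → (44.140,193.909) → (43.466,47.762). Open path.

**Shape 5** — `<path>` closed polygon, stroke `#ff00ff` → cut (S805, F1448). Machine vertices: (40.027,189.481) → (72.006,21.375) → (33.002,109.027) → (5.338,165.562) → (18.008,91.134) → (31.296,83.636) → (40.027,189.481). Closed: final G1 returns to the first vertex.

**Shape 6** — `<path>` rectangle, stroke `#ff00ff` → cut (S805, F1448). Machine vertices: (8.642,101.475) → (42.826,101.475) → (42.826,84.610) → (8.642,84.610) → (8.642,101.475). Closed: final G1 returns to the first vertex.

G21
G90
G00 X43.031 Y37.052
M4 S805
G1 X56.401 Y43.349 F1448
G1 X69.661 Y36.822
G1 X72.825 Y22.386
G1 X63.511 Y10.911
G1 X48.732 Y11.039
G1 X39.618 Y22.673
G1 X43.031 Y37.052
M5
G00 X43.511 Y140.319
M4 S805
G1 X44.820 Y132.442 F1448
G1 X46.155 Y124.537
G1 X47.517 Y116.605
G1 X48.905 Y108.645
G1 X50.319 Y100.658
G1 X51.759 Y92.644
G1 X53.225 Y84.602
G1 X54.718 Y76.532
M5
G00 X56.425 Y109.694
M4 S805
G1 X56.081 Y111.424 F1448
G1 X55.101 Y112.891
G1 X53.634 Y113.871
G1 X51.904 Y114.215
G1 X50.174 Y113.871
G1 X48.707 Y112.891
G1 X47.727 Y111.424
G1 X47.383 Y109.694
G1 X47.727 Y107.964
G1 X48.707 Y106.497
G1 X50.174 Y105.517
G1 X51.904 Y105.173
G1 X53.634 Y105.517
G1 X55.101 Y106.497
G1 X56.081 Y107.964
G1 X56.425 Y109.694
M5
G00 X14.405 Y51.587
M4 S805
G1 X15.370 Y172.222 F1448
G1 X14.254 Y40.207
G1 X30.981 Y58.035
G1 X44.140 Y193.909
G1 X43.466 Y47.762
M5
G00 X40.027 Y189.481
M4 S805
G1 X72.006 Y21.375 F1448
G1 X33.002 Y109.027
G1 X5.338 Y165.562
G1 X18.008 Y91.134
G1 X31.296 Y83.636
G1 X40.027 Y189.481
M5
G00 X8.642 Y101.475
M4 S805
G1 X42.826 Y101.475 F1448
G1 X42.826 Y84.610
G1 X8.642 Y84.610
G1 X8.642 Y101.475
M5
G00 X0.000 Y0.000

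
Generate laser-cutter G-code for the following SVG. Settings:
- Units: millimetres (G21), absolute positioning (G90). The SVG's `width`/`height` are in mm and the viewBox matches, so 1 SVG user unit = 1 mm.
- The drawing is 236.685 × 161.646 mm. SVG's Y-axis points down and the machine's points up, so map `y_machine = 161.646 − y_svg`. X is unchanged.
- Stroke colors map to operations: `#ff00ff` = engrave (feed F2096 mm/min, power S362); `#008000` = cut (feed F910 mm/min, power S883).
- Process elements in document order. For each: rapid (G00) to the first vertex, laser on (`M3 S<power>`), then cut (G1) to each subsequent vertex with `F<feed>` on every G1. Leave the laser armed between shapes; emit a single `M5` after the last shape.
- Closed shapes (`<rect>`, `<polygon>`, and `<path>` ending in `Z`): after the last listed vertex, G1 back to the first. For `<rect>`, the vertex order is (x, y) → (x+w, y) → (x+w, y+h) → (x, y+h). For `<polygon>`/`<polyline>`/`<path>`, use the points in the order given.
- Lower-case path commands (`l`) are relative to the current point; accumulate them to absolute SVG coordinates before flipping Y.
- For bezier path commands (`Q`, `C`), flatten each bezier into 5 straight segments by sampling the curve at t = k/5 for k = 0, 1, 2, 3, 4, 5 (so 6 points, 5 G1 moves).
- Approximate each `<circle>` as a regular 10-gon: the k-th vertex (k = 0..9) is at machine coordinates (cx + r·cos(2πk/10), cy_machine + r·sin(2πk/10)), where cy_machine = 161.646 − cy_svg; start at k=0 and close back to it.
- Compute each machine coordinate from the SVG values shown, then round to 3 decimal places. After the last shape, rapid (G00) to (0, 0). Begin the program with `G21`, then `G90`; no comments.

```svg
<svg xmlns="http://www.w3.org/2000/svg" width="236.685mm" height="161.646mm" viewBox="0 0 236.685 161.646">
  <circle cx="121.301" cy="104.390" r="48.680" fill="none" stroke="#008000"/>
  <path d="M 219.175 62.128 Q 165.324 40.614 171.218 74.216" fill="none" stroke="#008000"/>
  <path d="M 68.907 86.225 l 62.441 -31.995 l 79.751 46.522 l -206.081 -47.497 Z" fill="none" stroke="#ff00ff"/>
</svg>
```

viewBox `0 0 236.685 161.646` with mm width/height → 1 unit = 1 mm. Flip: y_m = 161.646 − y_svg.

**Shape 1** — `<circle>` circle, stroke `#008000` → cut (S883, F910). Machine vertices: (169.981,57.256) → (160.684,85.869) → (136.344,103.553) → (106.258,103.553) → (81.918,85.869) → (72.621,57.256) → (81.918,28.643) → (106.258,10.959) → (136.344,10.959) → (160.684,28.643) → (169.981,57.256). Closed: final G1 returns to the first vertex.

**Shape 2** — `<path>` quadratic bezier, stroke `#008000` → cut (S883, F910). Control points (SVG): P0=(219.175,62.128), P1=(165.324,40.614), P2=(171.218,74.216); sampled at t=k/5. Machine vertices: (219.175,99.518) → (200.024,105.919) → (185.653,107.911) → (176.062,105.493) → (171.250,98.666) → (171.218,87.430). Open path.

**Shape 3** — `<path>` closed polygon, stroke `#ff00ff` → engrave (S362, F2096). Machine vertices: (68.907,75.421) → (131.348,107.416) → (211.099,60.894) → (5.018,108.391) → (68.907,75.421). Closed: final G1 returns to the first vertex.

G21
G90
G00 X169.981 Y57.256
M3 S883
G1 X160.684 Y85.869 F910
G1 X136.344 Y103.553 F910
G1 X106.258 Y103.553 F910
G1 X81.918 Y85.869 F910
G1 X72.621 Y57.256 F910
G1 X81.918 Y28.643 F910
G1 X106.258 Y10.959 F910
G1 X136.344 Y10.959 F910
G1 X160.684 Y28.643 F910
G1 X169.981 Y57.256 F910
G00 X219.175 Y99.518
M3 S883
G1 X200.024 Y105.919 F910
G1 X185.653 Y107.911 F910
G1 X176.062 Y105.493 F910
G1 X171.250 Y98.666 F910
G1 X171.218 Y87.430 F910
G00 X68.907 Y75.421
M3 S362
G1 X131.348 Y107.416 F2096
G1 X211.099 Y60.894 F2096
G1 X5.018 Y108.391 F2096
G1 X68.907 Y75.421 F2096
M5
G00 X0.000 Y0.000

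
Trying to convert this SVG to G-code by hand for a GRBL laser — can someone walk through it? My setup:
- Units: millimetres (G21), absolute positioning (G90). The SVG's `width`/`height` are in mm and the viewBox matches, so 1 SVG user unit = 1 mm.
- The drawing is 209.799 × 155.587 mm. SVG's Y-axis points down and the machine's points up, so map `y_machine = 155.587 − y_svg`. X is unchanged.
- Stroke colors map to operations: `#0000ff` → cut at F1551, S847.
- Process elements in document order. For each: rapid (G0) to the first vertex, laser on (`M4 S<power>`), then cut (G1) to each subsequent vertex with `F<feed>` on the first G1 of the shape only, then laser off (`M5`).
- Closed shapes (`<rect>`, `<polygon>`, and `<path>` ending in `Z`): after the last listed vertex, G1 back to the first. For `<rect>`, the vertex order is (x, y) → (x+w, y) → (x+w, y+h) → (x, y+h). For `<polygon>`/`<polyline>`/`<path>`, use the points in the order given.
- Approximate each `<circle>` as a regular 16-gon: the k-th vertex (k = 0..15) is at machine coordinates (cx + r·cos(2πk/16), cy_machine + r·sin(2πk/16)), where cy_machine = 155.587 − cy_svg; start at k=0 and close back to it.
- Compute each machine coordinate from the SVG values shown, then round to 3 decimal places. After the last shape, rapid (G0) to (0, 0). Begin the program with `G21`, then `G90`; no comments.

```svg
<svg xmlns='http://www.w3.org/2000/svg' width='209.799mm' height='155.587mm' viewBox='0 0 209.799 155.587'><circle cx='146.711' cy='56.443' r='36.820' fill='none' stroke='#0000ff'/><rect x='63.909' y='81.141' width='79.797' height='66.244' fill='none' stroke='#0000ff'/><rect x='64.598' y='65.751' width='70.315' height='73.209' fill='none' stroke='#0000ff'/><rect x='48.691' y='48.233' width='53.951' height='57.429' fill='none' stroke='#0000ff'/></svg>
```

1 u = 1 mm; y_m = 155.587 − y.

[1] `<circle>` circle, #0000ff→cut S847 F1551: (183.531,99.144) → (180.728,113.234) → (172.747,125.180) → (160.801,133.161) → (146.711,135.964) → (132.621,133.161) → (120.675,125.180) → (112.694,113.234) → (109.891,99.144) → (112.694,85.054) → (120.675,73.108) → (132.621,65.127) → (146.711,62.324) → (160.801,65.127) → (172.747,73.108) → (180.728,85.054) → (183.531,99.144) (closed)

[2] `<rect>` rectangle, #0000ff→cut S847 F1551: (63.909,74.446) → (143.706,74.446) → (143.706,8.202) → (63.909,8.202) → (63.909,74.446) (closed)

[3] `<rect>` rectangle, #0000ff→cut S847 F1551: (64.598,89.836) → (134.913,89.836) → (134.913,16.627) → (64.598,16.627) → (64.598,89.836) (closed)

[4] `<rect>` rectangle, #0000ff→cut S847 F1551: (48.691,107.354) → (102.642,107.354) → (102.642,49.925) → (48.691,49.925) → (48.691,107.354) (closed)

G21
G90
G0 X183.531 Y99.144
M4 S847
G1 X180.728 Y113.234 F1551
G1 X172.747 Y125.180
G1 X160.801 Y133.161
G1 X146.711 Y135.964
G1 X132.621 Y133.161
G1 X120.675 Y125.180
G1 X112.694 Y113.234
G1 X109.891 Y99.144
G1 X112.694 Y85.054
G1 X120.675 Y73.108
G1 X132.621 Y65.127
G1 X146.711 Y62.324
G1 X160.801 Y65.127
G1 X172.747 Y73.108
G1 X180.728 Y85.054
G1 X183.531 Y99.144
M5
G0 X63.909 Y74.446
M4 S847
G1 X143.706 Y74.446 F1551
G1 X143.706 Y8.202
G1 X63.909 Y8.202
G1 X63.909 Y74.446
M5
G0 X64.598 Y89.836
M4 S847
G1 X134.913 Y89.836 F1551
G1 X134.913 Y16.627
G1 X64.598 Y16.627
G1 X64.598 Y89.836
M5
G0 X48.691 Y107.354
M4 S847
G1 X102.642 Y107.354 F1551
G1 X102.642 Y49.925
G1 X48.691 Y49.925
G1 X48.691 Y107.354
M5
G0 X0.000 Y0.000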